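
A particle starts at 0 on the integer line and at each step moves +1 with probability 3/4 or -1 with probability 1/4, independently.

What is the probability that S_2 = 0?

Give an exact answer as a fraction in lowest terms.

To be at 0 after 2 steps: need exactly 1 step of +1 and 1 of -1.
Number of such sequences: C(2,1) = 2
Each has probability (3/4)^1 · (1/4)^1 = 3/16
P = 2 · 3/16 = 3/8

Answer: 3/8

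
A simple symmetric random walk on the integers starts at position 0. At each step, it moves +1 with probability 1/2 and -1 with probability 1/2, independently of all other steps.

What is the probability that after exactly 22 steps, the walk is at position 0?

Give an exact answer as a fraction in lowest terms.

To return to 0 after 22 steps: need exactly 11 steps of +1 and 11 of -1.
Favorable paths: C(22,11) = 705432
Total paths: 2^22 = 4194304
P = 705432/4194304 = 88179/524288

Answer: 88179/524288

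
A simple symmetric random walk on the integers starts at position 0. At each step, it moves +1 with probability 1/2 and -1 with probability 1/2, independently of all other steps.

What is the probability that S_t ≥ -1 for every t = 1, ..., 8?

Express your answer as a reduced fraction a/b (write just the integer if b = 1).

Answer: 63/128

Derivation:
Let f(t,s) = #length-t paths at position s with S_1..S_t all ≥ -1.
f(t,s) = f(t-1,s-1) + f(t-1,s+1) for s ≥ -1; f(t,s) = 0 for s < -1.
t=0: f(0,0)=1
t=1: f(1,-1)=1 f(1,1)=1
t=2: f(2,0)=2 f(2,2)=1
t=3: f(3,-1)=2 f(3,1)=3 f(3,3)=1
t=4: f(4,0)=5 f(4,2)=4 f(4,4)=1
t=5: f(5,-1)=5 f(5,1)=9 f(5,3)=5 f(5,5)=1
t=6: f(6,0)=14 f(6,2)=14 f(6,4)=6 f(6,6)=1
t=7: f(7,-1)=14 f(7,1)=28 f(7,3)=20 f(7,5)=7 f(7,7)=1
t=8: f(8,0)=42 f(8,2)=48 f(8,4)=27 f(8,6)=8 f(8,8)=1
Σ_s f(8,s) = 126
P = 126/256 = 63/128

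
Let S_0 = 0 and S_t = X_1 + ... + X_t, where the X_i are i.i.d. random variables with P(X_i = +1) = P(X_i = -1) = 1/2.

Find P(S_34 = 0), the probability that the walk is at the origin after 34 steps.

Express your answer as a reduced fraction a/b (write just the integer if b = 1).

To return to 0 after 34 steps: need exactly 17 steps of +1 and 17 of -1.
Favorable paths: C(34,17) = 2333606220
Total paths: 2^34 = 17179869184
P = 2333606220/17179869184 = 583401555/4294967296

Answer: 583401555/4294967296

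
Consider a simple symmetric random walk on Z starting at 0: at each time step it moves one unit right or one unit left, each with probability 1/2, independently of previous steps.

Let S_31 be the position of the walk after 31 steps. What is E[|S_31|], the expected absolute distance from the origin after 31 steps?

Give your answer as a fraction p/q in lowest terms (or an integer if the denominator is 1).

Answer: 300540195/67108864

Derivation:
S_31 takes values m ≡ 1 (mod 2) with |m| ≤ 31; P(S_31=m) = C(31,(31+m)/2)/2^31.
Total paths: 2^31 = 2147483648
Distribution: P(S=-31)=1/2147483648, P(S=-29)=31/2147483648, P(S=-27)=465/2147483648, P(S=-25)=4495/2147483648, P(S=-23)=31465/2147483648, P(S=-21)=169911/2147483648, P(S=-19)=736281/2147483648, P(S=-17)=2629575/2147483648, P(S=-15)=7888725/2147483648, P(S=-13)=20160075/2147483648, P(S=-11)=44352165/2147483648, P(S=-9)=84672315/2147483648, P(S=-7)=141120525/2147483648, P(S=-5)=206253075/2147483648, P(S=-3)=265182525/2147483648, P(S=-1)=300540195/2147483648, P(S=1)=300540195/2147483648, P(S=3)=265182525/2147483648, P(S=5)=206253075/2147483648, P(S=7)=141120525/2147483648, P(S=9)=84672315/2147483648, P(S=11)=44352165/2147483648, P(S=13)=20160075/2147483648, P(S=15)=7888725/2147483648, P(S=17)=2629575/2147483648, P(S=19)=736281/2147483648, P(S=21)=169911/2147483648, P(S=23)=31465/2147483648, P(S=25)=4495/2147483648, P(S=27)=465/2147483648, P(S=29)=31/2147483648, P(S=31)=1/2147483648
E[|S_31|] = Σ_m |m|·P(S_31=m) = 9617286240/2147483648 = 300540195/67108864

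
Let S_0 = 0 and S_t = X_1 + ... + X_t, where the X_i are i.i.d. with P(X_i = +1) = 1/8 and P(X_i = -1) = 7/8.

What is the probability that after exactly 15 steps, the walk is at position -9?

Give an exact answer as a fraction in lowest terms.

Answer: 6297785676455/35184372088832

Derivation:
To reach position -9 after 15 steps: need 3 steps of +1 and 12 steps of -1.
Number of such sequences: C(15,3) = 455
Each has probability (1/8)^3 · (7/8)^12 = 13841287201/35184372088832
P = 455 · 13841287201/35184372088832 = 6297785676455/35184372088832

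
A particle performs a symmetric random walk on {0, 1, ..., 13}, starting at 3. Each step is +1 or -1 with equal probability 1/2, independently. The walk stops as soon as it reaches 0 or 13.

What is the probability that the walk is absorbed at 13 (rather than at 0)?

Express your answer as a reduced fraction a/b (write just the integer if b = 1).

Answer: 3/13

Derivation:
Symmetric walk (p = 1/2): the harmonic-function argument gives P(hit 13 before 0 | start at 3) = a/N.
P = 3/13 = 3/13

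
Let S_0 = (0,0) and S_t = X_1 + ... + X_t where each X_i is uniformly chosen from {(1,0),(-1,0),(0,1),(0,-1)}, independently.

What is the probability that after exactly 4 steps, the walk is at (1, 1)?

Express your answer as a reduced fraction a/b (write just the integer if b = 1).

Answer: 3/32

Derivation:
Let h be the number of horizontal steps (so 4-h are vertical). To end at (1,1) need (h+1)/2 right-steps and ((4-h)+1)/2 up-steps.
Sum over h with 1 ≤ h ≤ 3, h ≡ 1 (mod 2), 4-h ≡ 1 (mod 2):
h=1: C(4,1)·C(1,1)·C(3,2) = 4·1·3 = 12
h=3: C(4,3)·C(3,2)·C(1,1) = 4·3·1 = 12
Total favorable: 24
Total paths: 4^4 = 256
P = 24/256 = 3/32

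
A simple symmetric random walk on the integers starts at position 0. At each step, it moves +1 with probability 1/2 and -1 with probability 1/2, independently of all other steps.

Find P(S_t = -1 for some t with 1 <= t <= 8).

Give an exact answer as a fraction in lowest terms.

Count via complement. Let g(t,s) = #length-t paths at position s with S_1..S_t all ≠ -1.
g(t,s) = g(t-1,s-1) + g(t-1,s+1) for s ≠ -1; g(t,-1) = 0.
t=0: g(0,0)=1
t=1: g(1,1)=1
t=2: g(2,0)=1 g(2,2)=1
t=3: g(3,1)=2 g(3,3)=1
t=4: g(4,0)=2 g(4,2)=3 g(4,4)=1
t=5: g(5,1)=5 g(5,3)=4 g(5,5)=1
t=6: g(6,0)=5 g(6,2)=9 g(6,4)=5 g(6,6)=1
t=7: g(7,1)=14 g(7,3)=14 g(7,5)=6 g(7,7)=1
t=8: g(8,0)=14 g(8,2)=28 g(8,4)=20 g(8,6)=7 g(8,8)=1
Paths never hitting -1: Σ_s g(8,s) = 70
Paths hitting -1: 2^8 - 70 = 186
P = 186/256 = 93/128

Answer: 93/128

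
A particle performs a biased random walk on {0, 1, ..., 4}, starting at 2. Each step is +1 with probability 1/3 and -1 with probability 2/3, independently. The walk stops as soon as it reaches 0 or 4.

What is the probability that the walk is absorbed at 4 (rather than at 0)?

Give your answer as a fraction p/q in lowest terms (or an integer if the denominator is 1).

Biased walk: p = 1/3, q = 2/3, r = q/p = 2
Gambler's ruin: P(hit 4 before 0 | start at 2) = (1 - r^a)/(1 - r^N)
r^2 = 4; r^4 = 16
P = (1 - 4) / (1 - 16) = -3 / -15 = 1/5

Answer: 1/5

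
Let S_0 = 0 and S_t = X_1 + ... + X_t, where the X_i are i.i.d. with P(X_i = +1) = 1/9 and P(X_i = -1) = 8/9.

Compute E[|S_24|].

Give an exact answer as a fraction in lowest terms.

Answer: 496324569678082895425928/26588814358957503287787

Derivation:
S_24 takes values m ≡ 0 (mod 2) with |m| ≤ 24; P(S_24=m) = C(24,(24+m)/2) · (1/9)^((24+m)/2) · (8/9)^((24-m)/2).
Distribution: P(S=-24)=4722366482869645213696/79766443076872509863361, P(S=-22)=4722366482869645213696/26588814358957503287787, P(S=-20)=6788401819125114994688/26588814358957503287787, P(S=-18)=18668105002594066235392/79766443076872509863361, P(S=-16)=4083647969317451988992/26588814358957503287787, P(S=-14)=2041823984658725994496/26588814358957503287787, P(S=-12)=2424665981782237118464/79766443076872509863361, P(S=-10)=86595213635079897088/8862938119652501095929, P(S=-8)=23001853621818097664/8862938119652501095929, P(S=-6)=46003707243636195328/79766443076872509863361, P(S=-4)=2875231702727262208/26588814358957503287787, P(S=-2)=457423225433882624/26588814358957503287787, P(S=0)=185828185332514816/79766443076872509863361, P(S=2)=7147237897404416/26588814358957503287787, P(S=4)=701960864923648/26588814358957503287787, P(S=6)=175490216230912/79766443076872509863361, P(S=8)=1371017314304/8862938119652501095929, P(S=10)=80648077312/8862938119652501095929, P(S=12)=35283533824/79766443076872509863361, P(S=14)=464257024/26588814358957503287787, P(S=16)=14508032/26588814358957503287787, P(S=18)=1036288/79766443076872509863361, P(S=20)=5888/26588814358957503287787, P(S=22)=64/26588814358957503287787, P(S=24)=1/79766443076872509863361
E[|S_24|] = Σ_m |m|·P(S_24=m) = 496324569678082895425928/26588814358957503287787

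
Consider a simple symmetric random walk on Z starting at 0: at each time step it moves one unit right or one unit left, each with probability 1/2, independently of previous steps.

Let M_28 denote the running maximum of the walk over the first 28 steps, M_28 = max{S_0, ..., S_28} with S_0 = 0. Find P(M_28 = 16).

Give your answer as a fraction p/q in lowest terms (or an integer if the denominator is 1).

Answer: 94185/67108864

Derivation:
Let M_28 = max(S_0,...,S_28). Use the reflection principle: for j ≥ 1, #{paths with M_28 ≥ j} = #{S_28 ≥ j} + #{S_28 ≥ j+1}.
By reflection, #{M_28 ≥ 16} = #{S_28 ≥ 16} + #{S_28 ≥ 17} = 499178 + 122438 = 621616.
#{M_28 ≥ 17} = #{S_28 ≥ 17} + #{S_28 ≥ 18} = 122438 + 122438 = 244876.
#{M_28 = 16} = 621616 - 244876 = 376740.
P(M_28 = 16) = 376740/268435456 = 94185/67108864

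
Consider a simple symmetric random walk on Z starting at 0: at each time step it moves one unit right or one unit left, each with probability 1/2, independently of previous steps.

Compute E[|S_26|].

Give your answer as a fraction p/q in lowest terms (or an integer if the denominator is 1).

S_26 takes values m ≡ 0 (mod 2) with |m| ≤ 26; P(S_26=m) = C(26,(26+m)/2)/2^26.
Total paths: 2^26 = 67108864
Distribution: P(S=-26)=1/67108864, P(S=-24)=26/67108864, P(S=-22)=325/67108864, P(S=-20)=2600/67108864, P(S=-18)=14950/67108864, P(S=-16)=65780/67108864, P(S=-14)=230230/67108864, P(S=-12)=657800/67108864, P(S=-10)=1562275/67108864, P(S=-8)=3124550/67108864, P(S=-6)=5311735/67108864, P(S=-4)=7726160/67108864, P(S=-2)=9657700/67108864, P(S=0)=10400600/67108864, P(S=2)=9657700/67108864, P(S=4)=7726160/67108864, P(S=6)=5311735/67108864, P(S=8)=3124550/67108864, P(S=10)=1562275/67108864, P(S=12)=657800/67108864, P(S=14)=230230/67108864, P(S=16)=65780/67108864, P(S=18)=14950/67108864, P(S=20)=2600/67108864, P(S=22)=325/67108864, P(S=24)=26/67108864, P(S=26)=1/67108864
E[|S_26|] = Σ_m |m|·P(S_26=m) = 270415600/67108864 = 16900975/4194304

Answer: 16900975/4194304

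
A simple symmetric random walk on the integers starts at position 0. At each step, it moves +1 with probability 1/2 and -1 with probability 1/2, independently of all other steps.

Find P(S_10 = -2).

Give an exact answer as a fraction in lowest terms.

Answer: 105/512

Derivation:
To reach position -2 after 10 steps: need 4 steps of +1 and 6 of -1.
Favorable paths: C(10,4) = 210
Total paths: 2^10 = 1024
P = 210/1024 = 105/512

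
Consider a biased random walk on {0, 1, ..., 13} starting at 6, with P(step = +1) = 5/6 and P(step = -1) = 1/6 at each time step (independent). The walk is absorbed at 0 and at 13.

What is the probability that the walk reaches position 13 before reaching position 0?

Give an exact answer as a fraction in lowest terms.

Answer: 305156250/305175781

Derivation:
Biased walk: p = 5/6, q = 1/6, r = q/p = 1/5
Gambler's ruin: P(hit 13 before 0 | start at 6) = (1 - r^a)/(1 - r^N)
r^6 = 1/15625; r^13 = 1/1220703125
P = (1 - 1/15625) / (1 - 1/1220703125) = 15624/15625 / 1220703124/1220703125 = 305156250/305175781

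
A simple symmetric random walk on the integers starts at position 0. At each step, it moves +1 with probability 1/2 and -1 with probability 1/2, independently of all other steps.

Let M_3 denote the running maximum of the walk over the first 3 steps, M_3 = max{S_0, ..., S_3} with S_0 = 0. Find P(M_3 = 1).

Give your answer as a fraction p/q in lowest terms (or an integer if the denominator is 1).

Answer: 3/8

Derivation:
Let M_3 = max(S_0,...,S_3). Use the reflection principle: for j ≥ 1, #{paths with M_3 ≥ j} = #{S_3 ≥ j} + #{S_3 ≥ j+1}.
By reflection, #{M_3 ≥ 1} = #{S_3 ≥ 1} + #{S_3 ≥ 2} = 4 + 1 = 5.
#{M_3 ≥ 2} = #{S_3 ≥ 2} + #{S_3 ≥ 3} = 1 + 1 = 2.
#{M_3 = 1} = 5 - 2 = 3.
P(M_3 = 1) = 3/8 = 3/8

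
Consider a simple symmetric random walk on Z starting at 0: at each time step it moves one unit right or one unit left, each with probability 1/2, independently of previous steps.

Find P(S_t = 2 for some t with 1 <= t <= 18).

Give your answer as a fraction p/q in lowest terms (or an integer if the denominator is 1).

Count via complement. Let g(t,s) = #length-t paths at position s with S_1..S_t all ≠ 2.
g(t,s) = g(t-1,s-1) + g(t-1,s+1) for s ≠ 2; g(t,2) = 0.
t=0: g(0,0)=1
t=1: g(1,-1)=1 g(1,1)=1
t=2: g(2,-2)=1 g(2,0)=2
t=3: g(3,-3)=1 g(3,-1)=3 g(3,1)=2
t=4: g(4,-4)=1 g(4,-2)=4 g(4,0)=5
t=5: g(5,-5)=1 g(5,-3)=5 g(5,-1)=9 g(5,1)=5
t=6: g(6,-6)=1 g(6,-4)=6 g(6,-2)=14 g(6,0)=14
t=7: g(7,-7)=1 g(7,-5)=7 g(7,-3)=20 g(7,-1)=28 g(7,1)=14
t=8: g(8,-8)=1 g(8,-6)=8 g(8,-4)=27 g(8,-2)=48 g(8,0)=42
t=9: g(9,-9)=1 g(9,-7)=9 g(9,-5)=35 g(9,-3)=75 g(9,-1)=90 g(9,1)=42
t=10: g(10,-10)=1 g(10,-8)=10 g(10,-6)=44 g(10,-4)=110 g(10,-2)=165 g(10,0)=132
t=11: g(11,-11)=1 g(11,-9)=11 g(11,-7)=54 g(11,-5)=154 g(11,-3)=275 g(11,-1)=297 g(11,1)=132
t=12: g(12,-12)=1 g(12,-10)=12 g(12,-8)=65 g(12,-6)=208 g(12,-4)=429 g(12,-2)=572 g(12,0)=429
t=13: g(13,-13)=1 g(13,-11)=13 g(13,-9)=77 g(13,-7)=273 g(13,-5)=637 g(13,-3)=1001 g(13,-1)=1001 g(13,1)=429
t=14: g(14,-14)=1 g(14,-12)=14 g(14,-10)=90 g(14,-8)=350 g(14,-6)=910 g(14,-4)=1638 g(14,-2)=2002 g(14,0)=1430
t=15: g(15,-15)=1 g(15,-13)=15 g(15,-11)=104 g(15,-9)=440 g(15,-7)=1260 g(15,-5)=2548 g(15,-3)=3640 g(15,-1)=3432 g(15,1)=1430
t=16: g(16,-16)=1 g(16,-14)=16 g(16,-12)=119 g(16,-10)=544 g(16,-8)=1700 g(16,-6)=3808 g(16,-4)=6188 g(16,-2)=7072 g(16,0)=4862
t=17: g(17,-17)=1 g(17,-15)=17 g(17,-13)=135 g(17,-11)=663 g(17,-9)=2244 g(17,-7)=5508 g(17,-5)=9996 g(17,-3)=13260 g(17,-1)=11934 g(17,1)=4862
t=18: g(18,-18)=1 g(18,-16)=18 g(18,-14)=152 g(18,-12)=798 g(18,-10)=2907 g(18,-8)=7752 g(18,-6)=15504 g(18,-4)=23256 g(18,-2)=25194 g(18,0)=16796
Paths never hitting 2: Σ_s g(18,s) = 92378
Paths hitting 2: 2^18 - 92378 = 169766
P = 169766/262144 = 84883/131072

Answer: 84883/131072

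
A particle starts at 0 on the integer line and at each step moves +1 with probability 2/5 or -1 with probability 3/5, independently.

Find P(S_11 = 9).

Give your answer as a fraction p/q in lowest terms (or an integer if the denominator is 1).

To reach position 9 after 11 steps: need 10 steps of +1 and 1 step of -1.
Number of such sequences: C(11,10) = 11
Each has probability (2/5)^10 · (3/5)^1 = 3072/48828125
P = 11 · 3072/48828125 = 33792/48828125

Answer: 33792/48828125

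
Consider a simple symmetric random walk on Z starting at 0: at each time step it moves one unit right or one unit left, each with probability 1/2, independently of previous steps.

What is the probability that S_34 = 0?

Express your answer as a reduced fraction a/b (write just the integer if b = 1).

Answer: 583401555/4294967296

Derivation:
To return to 0 after 34 steps: need exactly 17 steps of +1 and 17 of -1.
Favorable paths: C(34,17) = 2333606220
Total paths: 2^34 = 17179869184
P = 2333606220/17179869184 = 583401555/4294967296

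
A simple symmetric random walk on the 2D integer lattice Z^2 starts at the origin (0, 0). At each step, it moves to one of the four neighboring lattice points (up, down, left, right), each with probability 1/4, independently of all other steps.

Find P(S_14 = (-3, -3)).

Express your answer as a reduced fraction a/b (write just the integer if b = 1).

Answer: 429429/33554432

Derivation:
Let h be the number of horizontal steps (so 14-h are vertical). To end at (-3,-3) need (h-3)/2 right-steps and ((14-h)-3)/2 up-steps.
Sum over h with 3 ≤ h ≤ 11, h ≡ 1 (mod 2), 14-h ≡ 1 (mod 2):
h=3: C(14,3)·C(3,0)·C(11,4) = 364·1·330 = 120120
h=5: C(14,5)·C(5,1)·C(9,3) = 2002·5·84 = 840840
h=7: C(14,7)·C(7,2)·C(7,2) = 3432·21·21 = 1513512
h=9: C(14,9)·C(9,3)·C(5,1) = 2002·84·5 = 840840
h=11: C(14,11)·C(11,4)·C(3,0) = 364·330·1 = 120120
Total favorable: 3435432
Total paths: 4^14 = 268435456
P = 3435432/268435456 = 429429/33554432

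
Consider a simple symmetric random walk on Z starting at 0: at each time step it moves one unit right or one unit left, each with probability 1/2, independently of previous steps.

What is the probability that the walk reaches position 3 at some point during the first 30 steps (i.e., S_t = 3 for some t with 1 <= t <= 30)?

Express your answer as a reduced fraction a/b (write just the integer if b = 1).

Count via complement. Let g(t,s) = #length-t paths at position s with S_1..S_t all ≠ 3.
g(t,s) = g(t-1,s-1) + g(t-1,s+1) for s ≠ 3; g(t,3) = 0.
t=0: g(0,0)=1
t=1: g(1,-1)=1 g(1,1)=1
t=2: g(2,-2)=1 g(2,0)=2 g(2,2)=1
t=3: g(3,-3)=1 g(3,-1)=3 g(3,1)=3
t=4: g(4,-4)=1 g(4,-2)=4 g(4,0)=6 g(4,2)=3
t=5: g(5,-5)=1 g(5,-3)=5 g(5,-1)=10 g(5,1)=9
t=6: g(6,-6)=1 g(6,-4)=6 g(6,-2)=15 g(6,0)=19 g(6,2)=9
t=7: g(7,-7)=1 g(7,-5)=7 g(7,-3)=21 g(7,-1)=34 g(7,1)=28
t=8: g(8,-8)=1 g(8,-6)=8 g(8,-4)=28 g(8,-2)=55 g(8,0)=62 g(8,2)=28
t=9: g(9,-9)=1 g(9,-7)=9 g(9,-5)=36 g(9,-3)=83 g(9,-1)=117 g(9,1)=90
t=10: g(10,-10)=1 g(10,-8)=10 g(10,-6)=45 g(10,-4)=119 g(10,-2)=200 g(10,0)=207 g(10,2)=90
t=11: g(11,-11)=1 g(11,-9)=11 g(11,-7)=55 g(11,-5)=164 g(11,-3)=319 g(11,-1)=407 g(11,1)=297
t=12: g(12,-12)=1 g(12,-10)=12 g(12,-8)=66 g(12,-6)=219 g(12,-4)=483 g(12,-2)=726 g(12,0)=704 g(12,2)=297
t=13: g(13,-13)=1 g(13,-11)=13 g(13,-9)=78 g(13,-7)=285 g(13,-5)=702 g(13,-3)=1209 g(13,-1)=1430 g(13,1)=1001
t=14: g(14,-14)=1 g(14,-12)=14 g(14,-10)=91 g(14,-8)=363 g(14,-6)=987 g(14,-4)=1911 g(14,-2)=2639 g(14,0)=2431 g(14,2)=1001
t=15: g(15,-15)=1 g(15,-13)=15 g(15,-11)=105 g(15,-9)=454 g(15,-7)=1350 g(15,-5)=2898 g(15,-3)=4550 g(15,-1)=5070 g(15,1)=3432
t=16: g(16,-16)=1 g(16,-14)=16 g(16,-12)=120 g(16,-10)=559 g(16,-8)=1804 g(16,-6)=4248 g(16,-4)=7448 g(16,-2)=9620 g(16,0)=8502 g(16,2)=3432
t=17: g(17,-17)=1 g(17,-15)=17 g(17,-13)=136 g(17,-11)=679 g(17,-9)=2363 g(17,-7)=6052 g(17,-5)=11696 g(17,-3)=17068 g(17,-1)=18122 g(17,1)=11934
t=18: g(18,-18)=1 g(18,-16)=18 g(18,-14)=153 g(18,-12)=815 g(18,-10)=3042 g(18,-8)=8415 g(18,-6)=17748 g(18,-4)=28764 g(18,-2)=35190 g(18,0)=30056 g(18,2)=11934
t=19: g(19,-19)=1 g(19,-17)=19 g(19,-15)=171 g(19,-13)=968 g(19,-11)=3857 g(19,-9)=11457 g(19,-7)=26163 g(19,-5)=46512 g(19,-3)=63954 g(19,-1)=65246 g(19,1)=41990
t=20: g(20,-20)=1 g(20,-18)=20 g(20,-16)=190 g(20,-14)=1139 g(20,-12)=4825 g(20,-10)=15314 g(20,-8)=37620 g(20,-6)=72675 g(20,-4)=110466 g(20,-2)=129200 g(20,0)=107236 g(20,2)=41990
t=21: g(21,-21)=1 g(21,-19)=21 g(21,-17)=210 g(21,-15)=1329 g(21,-13)=5964 g(21,-11)=20139 g(21,-9)=52934 g(21,-7)=110295 g(21,-5)=183141 g(21,-3)=239666 g(21,-1)=236436 g(21,1)=149226
t=22: g(22,-22)=1 g(22,-20)=22 g(22,-18)=231 g(22,-16)=1539 g(22,-14)=7293 g(22,-12)=26103 g(22,-10)=73073 g(22,-8)=163229 g(22,-6)=293436 g(22,-4)=422807 g(22,-2)=476102 g(22,0)=385662 g(22,2)=149226
t=23: g(23,-23)=1 g(23,-21)=23 g(23,-19)=253 g(23,-17)=1770 g(23,-15)=8832 g(23,-13)=33396 g(23,-11)=99176 g(23,-9)=236302 g(23,-7)=456665 g(23,-5)=716243 g(23,-3)=898909 g(23,-1)=861764 g(23,1)=534888
t=24: g(24,-24)=1 g(24,-22)=24 g(24,-20)=276 g(24,-18)=2023 g(24,-16)=10602 g(24,-14)=42228 g(24,-12)=132572 g(24,-10)=335478 g(24,-8)=692967 g(24,-6)=1172908 g(24,-4)=1615152 g(24,-2)=1760673 g(24,0)=1396652 g(24,2)=534888
t=25: g(25,-25)=1 g(25,-23)=25 g(25,-21)=300 g(25,-19)=2299 g(25,-17)=12625 g(25,-15)=52830 g(25,-13)=174800 g(25,-11)=468050 g(25,-9)=1028445 g(25,-7)=1865875 g(25,-5)=2788060 g(25,-3)=3375825 g(25,-1)=3157325 g(25,1)=1931540
t=26: g(26,-26)=1 g(26,-24)=26 g(26,-22)=325 g(26,-20)=2599 g(26,-18)=14924 g(26,-16)=65455 g(26,-14)=227630 g(26,-12)=642850 g(26,-10)=1496495 g(26,-8)=2894320 g(26,-6)=4653935 g(26,-4)=6163885 g(26,-2)=6533150 g(26,0)=5088865 g(26,2)=1931540
t=27: g(27,-27)=1 g(27,-25)=27 g(27,-23)=351 g(27,-21)=2924 g(27,-19)=17523 g(27,-17)=80379 g(27,-15)=293085 g(27,-13)=870480 g(27,-11)=2139345 g(27,-9)=4390815 g(27,-7)=7548255 g(27,-5)=10817820 g(27,-3)=12697035 g(27,-1)=11622015 g(27,1)=7020405
t=28: g(28,-28)=1 g(28,-26)=28 g(28,-24)=378 g(28,-22)=3275 g(28,-20)=20447 g(28,-18)=97902 g(28,-16)=373464 g(28,-14)=1163565 g(28,-12)=3009825 g(28,-10)=6530160 g(28,-8)=11939070 g(28,-6)=18366075 g(28,-4)=23514855 g(28,-2)=24319050 g(28,0)=18642420 g(28,2)=7020405
t=29: g(29,-29)=1 g(29,-27)=29 g(29,-25)=406 g(29,-23)=3653 g(29,-21)=23722 g(29,-19)=118349 g(29,-17)=471366 g(29,-15)=1537029 g(29,-13)=4173390 g(29,-11)=9539985 g(29,-9)=18469230 g(29,-7)=30305145 g(29,-5)=41880930 g(29,-3)=47833905 g(29,-1)=42961470 g(29,1)=25662825
t=30: g(30,-30)=1 g(30,-28)=30 g(30,-26)=435 g(30,-24)=4059 g(30,-22)=27375 g(30,-20)=142071 g(30,-18)=589715 g(30,-16)=2008395 g(30,-14)=5710419 g(30,-12)=13713375 g(30,-10)=28009215 g(30,-8)=48774375 g(30,-6)=72186075 g(30,-4)=89714835 g(30,-2)=90795375 g(30,0)=68624295 g(30,2)=25662825
Paths never hitting 3: Σ_s g(30,s) = 445962870
Paths hitting 3: 2^30 - 445962870 = 627778954
P = 627778954/1073741824 = 313889477/536870912

Answer: 313889477/536870912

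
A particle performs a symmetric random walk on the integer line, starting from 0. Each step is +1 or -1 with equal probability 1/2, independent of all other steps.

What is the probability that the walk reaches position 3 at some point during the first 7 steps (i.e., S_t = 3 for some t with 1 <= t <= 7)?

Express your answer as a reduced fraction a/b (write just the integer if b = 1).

Count via complement. Let g(t,s) = #length-t paths at position s with S_1..S_t all ≠ 3.
g(t,s) = g(t-1,s-1) + g(t-1,s+1) for s ≠ 3; g(t,3) = 0.
t=0: g(0,0)=1
t=1: g(1,-1)=1 g(1,1)=1
t=2: g(2,-2)=1 g(2,0)=2 g(2,2)=1
t=3: g(3,-3)=1 g(3,-1)=3 g(3,1)=3
t=4: g(4,-4)=1 g(4,-2)=4 g(4,0)=6 g(4,2)=3
t=5: g(5,-5)=1 g(5,-3)=5 g(5,-1)=10 g(5,1)=9
t=6: g(6,-6)=1 g(6,-4)=6 g(6,-2)=15 g(6,0)=19 g(6,2)=9
t=7: g(7,-7)=1 g(7,-5)=7 g(7,-3)=21 g(7,-1)=34 g(7,1)=28
Paths never hitting 3: Σ_s g(7,s) = 91
Paths hitting 3: 2^7 - 91 = 37
P = 37/128 = 37/128

Answer: 37/128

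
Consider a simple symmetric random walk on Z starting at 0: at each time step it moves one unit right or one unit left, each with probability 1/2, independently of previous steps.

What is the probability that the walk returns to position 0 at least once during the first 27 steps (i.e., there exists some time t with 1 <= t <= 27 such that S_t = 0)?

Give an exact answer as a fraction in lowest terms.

Count via complement. Let g(t,s) = #length-t paths at position s with S_1..S_t all ≠ 0.
g(t,s) = g(t-1,s-1) + g(t-1,s+1) for s ≠ 0; g(t,0) = 0.
t=0: g(0,0)=1
t=1: g(1,-1)=1 g(1,1)=1
t=2: g(2,-2)=1 g(2,2)=1
t=3: g(3,-3)=1 g(3,-1)=1 g(3,1)=1 g(3,3)=1
t=4: g(4,-4)=1 g(4,-2)=2 g(4,2)=2 g(4,4)=1
t=5: g(5,-5)=1 g(5,-3)=3 g(5,-1)=2 g(5,1)=2 g(5,3)=3 g(5,5)=1
t=6: g(6,-6)=1 g(6,-4)=4 g(6,-2)=5 g(6,2)=5 g(6,4)=4 g(6,6)=1
t=7: g(7,-7)=1 g(7,-5)=5 g(7,-3)=9 g(7,-1)=5 g(7,1)=5 g(7,3)=9 g(7,5)=5 g(7,7)=1
t=8: g(8,-8)=1 g(8,-6)=6 g(8,-4)=14 g(8,-2)=14 g(8,2)=14 g(8,4)=14 g(8,6)=6 g(8,8)=1
t=9: g(9,-9)=1 g(9,-7)=7 g(9,-5)=20 g(9,-3)=28 g(9,-1)=14 g(9,1)=14 g(9,3)=28 g(9,5)=20 g(9,7)=7 g(9,9)=1
t=10: g(10,-10)=1 g(10,-8)=8 g(10,-6)=27 g(10,-4)=48 g(10,-2)=42 g(10,2)=42 g(10,4)=48 g(10,6)=27 g(10,8)=8 g(10,10)=1
t=11: g(11,-11)=1 g(11,-9)=9 g(11,-7)=35 g(11,-5)=75 g(11,-3)=90 g(11,-1)=42 g(11,1)=42 g(11,3)=90 g(11,5)=75 g(11,7)=35 g(11,9)=9 g(11,11)=1
t=12: g(12,-12)=1 g(12,-10)=10 g(12,-8)=44 g(12,-6)=110 g(12,-4)=165 g(12,-2)=132 g(12,2)=132 g(12,4)=165 g(12,6)=110 g(12,8)=44 g(12,10)=10 g(12,12)=1
t=13: g(13,-13)=1 g(13,-11)=11 g(13,-9)=54 g(13,-7)=154 g(13,-5)=275 g(13,-3)=297 g(13,-1)=132 g(13,1)=132 g(13,3)=297 g(13,5)=275 g(13,7)=154 g(13,9)=54 g(13,11)=11 g(13,13)=1
t=14: g(14,-14)=1 g(14,-12)=12 g(14,-10)=65 g(14,-8)=208 g(14,-6)=429 g(14,-4)=572 g(14,-2)=429 g(14,2)=429 g(14,4)=572 g(14,6)=429 g(14,8)=208 g(14,10)=65 g(14,12)=12 g(14,14)=1
t=15: g(15,-15)=1 g(15,-13)=13 g(15,-11)=77 g(15,-9)=273 g(15,-7)=637 g(15,-5)=1001 g(15,-3)=1001 g(15,-1)=429 g(15,1)=429 g(15,3)=1001 g(15,5)=1001 g(15,7)=637 g(15,9)=273 g(15,11)=77 g(15,13)=13 g(15,15)=1
t=16: g(16,-16)=1 g(16,-14)=14 g(16,-12)=90 g(16,-10)=350 g(16,-8)=910 g(16,-6)=1638 g(16,-4)=2002 g(16,-2)=1430 g(16,2)=1430 g(16,4)=2002 g(16,6)=1638 g(16,8)=910 g(16,10)=350 g(16,12)=90 g(16,14)=14 g(16,16)=1
t=17: g(17,-17)=1 g(17,-15)=15 g(17,-13)=104 g(17,-11)=440 g(17,-9)=1260 g(17,-7)=2548 g(17,-5)=3640 g(17,-3)=3432 g(17,-1)=1430 g(17,1)=1430 g(17,3)=3432 g(17,5)=3640 g(17,7)=2548 g(17,9)=1260 g(17,11)=440 g(17,13)=104 g(17,15)=15 g(17,17)=1
t=18: g(18,-18)=1 g(18,-16)=16 g(18,-14)=119 g(18,-12)=544 g(18,-10)=1700 g(18,-8)=3808 g(18,-6)=6188 g(18,-4)=7072 g(18,-2)=4862 g(18,2)=4862 g(18,4)=7072 g(18,6)=6188 g(18,8)=3808 g(18,10)=1700 g(18,12)=544 g(18,14)=119 g(18,16)=16 g(18,18)=1
t=19: g(19,-19)=1 g(19,-17)=17 g(19,-15)=135 g(19,-13)=663 g(19,-11)=2244 g(19,-9)=5508 g(19,-7)=9996 g(19,-5)=13260 g(19,-3)=11934 g(19,-1)=4862 g(19,1)=4862 g(19,3)=11934 g(19,5)=13260 g(19,7)=9996 g(19,9)=5508 g(19,11)=2244 g(19,13)=663 g(19,15)=135 g(19,17)=17 g(19,19)=1
t=20: g(20,-20)=1 g(20,-18)=18 g(20,-16)=152 g(20,-14)=798 g(20,-12)=2907 g(20,-10)=7752 g(20,-8)=15504 g(20,-6)=23256 g(20,-4)=25194 g(20,-2)=16796 g(20,2)=16796 g(20,4)=25194 g(20,6)=23256 g(20,8)=15504 g(20,10)=7752 g(20,12)=2907 g(20,14)=798 g(20,16)=152 g(20,18)=18 g(20,20)=1
t=21: g(21,-21)=1 g(21,-19)=19 g(21,-17)=170 g(21,-15)=950 g(21,-13)=3705 g(21,-11)=10659 g(21,-9)=23256 g(21,-7)=38760 g(21,-5)=48450 g(21,-3)=41990 g(21,-1)=16796 g(21,1)=16796 g(21,3)=41990 g(21,5)=48450 g(21,7)=38760 g(21,9)=23256 g(21,11)=10659 g(21,13)=3705 g(21,15)=950 g(21,17)=170 g(21,19)=19 g(21,21)=1
t=22: g(22,-22)=1 g(22,-20)=20 g(22,-18)=189 g(22,-16)=1120 g(22,-14)=4655 g(22,-12)=14364 g(22,-10)=33915 g(22,-8)=62016 g(22,-6)=87210 g(22,-4)=90440 g(22,-2)=58786 g(22,2)=58786 g(22,4)=90440 g(22,6)=87210 g(22,8)=62016 g(22,10)=33915 g(22,12)=14364 g(22,14)=4655 g(22,16)=1120 g(22,18)=189 g(22,20)=20 g(22,22)=1
t=23: g(23,-23)=1 g(23,-21)=21 g(23,-19)=209 g(23,-17)=1309 g(23,-15)=5775 g(23,-13)=19019 g(23,-11)=48279 g(23,-9)=95931 g(23,-7)=149226 g(23,-5)=177650 g(23,-3)=149226 g(23,-1)=58786 g(23,1)=58786 g(23,3)=149226 g(23,5)=177650 g(23,7)=149226 g(23,9)=95931 g(23,11)=48279 g(23,13)=19019 g(23,15)=5775 g(23,17)=1309 g(23,19)=209 g(23,21)=21 g(23,23)=1
t=24: g(24,-24)=1 g(24,-22)=22 g(24,-20)=230 g(24,-18)=1518 g(24,-16)=7084 g(24,-14)=24794 g(24,-12)=67298 g(24,-10)=144210 g(24,-8)=245157 g(24,-6)=326876 g(24,-4)=326876 g(24,-2)=208012 g(24,2)=208012 g(24,4)=326876 g(24,6)=326876 g(24,8)=245157 g(24,10)=144210 g(24,12)=67298 g(24,14)=24794 g(24,16)=7084 g(24,18)=1518 g(24,20)=230 g(24,22)=22 g(24,24)=1
t=25: g(25,-25)=1 g(25,-23)=23 g(25,-21)=252 g(25,-19)=1748 g(25,-17)=8602 g(25,-15)=31878 g(25,-13)=92092 g(25,-11)=211508 g(25,-9)=389367 g(25,-7)=572033 g(25,-5)=653752 g(25,-3)=534888 g(25,-1)=208012 g(25,1)=208012 g(25,3)=534888 g(25,5)=653752 g(25,7)=572033 g(25,9)=389367 g(25,11)=211508 g(25,13)=92092 g(25,15)=31878 g(25,17)=8602 g(25,19)=1748 g(25,21)=252 g(25,23)=23 g(25,25)=1
t=26: g(26,-26)=1 g(26,-24)=24 g(26,-22)=275 g(26,-20)=2000 g(26,-18)=10350 g(26,-16)=40480 g(26,-14)=123970 g(26,-12)=303600 g(26,-10)=600875 g(26,-8)=961400 g(26,-6)=1225785 g(26,-4)=1188640 g(26,-2)=742900 g(26,2)=742900 g(26,4)=1188640 g(26,6)=1225785 g(26,8)=961400 g(26,10)=600875 g(26,12)=303600 g(26,14)=123970 g(26,16)=40480 g(26,18)=10350 g(26,20)=2000 g(26,22)=275 g(26,24)=24 g(26,26)=1
t=27: g(27,-27)=1 g(27,-25)=25 g(27,-23)=299 g(27,-21)=2275 g(27,-19)=12350 g(27,-17)=50830 g(27,-15)=164450 g(27,-13)=427570 g(27,-11)=904475 g(27,-9)=1562275 g(27,-7)=2187185 g(27,-5)=2414425 g(27,-3)=1931540 g(27,-1)=742900 g(27,1)=742900 g(27,3)=1931540 g(27,5)=2414425 g(27,7)=2187185 g(27,9)=1562275 g(27,11)=904475 g(27,13)=427570 g(27,15)=164450 g(27,17)=50830 g(27,19)=12350 g(27,21)=2275 g(27,23)=299 g(27,25)=25 g(27,27)=1
Paths never hitting 0: Σ_s g(27,s) = 20801200
Paths hitting 0: 2^27 - 20801200 = 113416528
P = 113416528/134217728 = 7088533/8388608

Answer: 7088533/8388608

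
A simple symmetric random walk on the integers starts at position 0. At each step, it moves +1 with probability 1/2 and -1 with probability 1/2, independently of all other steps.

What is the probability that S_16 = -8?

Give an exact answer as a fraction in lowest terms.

Answer: 455/16384

Derivation:
To reach position -8 after 16 steps: need 4 steps of +1 and 12 of -1.
Favorable paths: C(16,4) = 1820
Total paths: 2^16 = 65536
P = 1820/65536 = 455/16384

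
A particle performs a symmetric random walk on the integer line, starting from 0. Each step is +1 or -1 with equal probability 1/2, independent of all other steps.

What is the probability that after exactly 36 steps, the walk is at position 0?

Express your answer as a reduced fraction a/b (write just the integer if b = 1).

To return to 0 after 36 steps: need exactly 18 steps of +1 and 18 of -1.
Favorable paths: C(36,18) = 9075135300
Total paths: 2^36 = 68719476736
P = 9075135300/68719476736 = 2268783825/17179869184

Answer: 2268783825/17179869184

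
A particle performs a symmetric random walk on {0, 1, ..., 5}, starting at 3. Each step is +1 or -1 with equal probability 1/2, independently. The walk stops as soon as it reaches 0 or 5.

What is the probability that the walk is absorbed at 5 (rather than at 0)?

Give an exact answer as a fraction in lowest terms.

Answer: 3/5

Derivation:
Symmetric walk (p = 1/2): the harmonic-function argument gives P(hit 5 before 0 | start at 3) = a/N.
P = 3/5 = 3/5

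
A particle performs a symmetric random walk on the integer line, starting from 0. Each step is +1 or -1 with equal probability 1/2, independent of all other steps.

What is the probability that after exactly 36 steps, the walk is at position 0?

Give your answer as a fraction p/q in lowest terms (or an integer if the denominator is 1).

Answer: 2268783825/17179869184

Derivation:
To return to 0 after 36 steps: need exactly 18 steps of +1 and 18 of -1.
Favorable paths: C(36,18) = 9075135300
Total paths: 2^36 = 68719476736
P = 9075135300/68719476736 = 2268783825/17179869184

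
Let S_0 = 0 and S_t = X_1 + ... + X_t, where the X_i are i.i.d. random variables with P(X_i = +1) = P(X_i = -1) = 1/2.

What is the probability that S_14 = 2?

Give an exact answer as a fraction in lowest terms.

To reach position 2 after 14 steps: need 8 steps of +1 and 6 of -1.
Favorable paths: C(14,8) = 3003
Total paths: 2^14 = 16384
P = 3003/16384 = 3003/16384

Answer: 3003/16384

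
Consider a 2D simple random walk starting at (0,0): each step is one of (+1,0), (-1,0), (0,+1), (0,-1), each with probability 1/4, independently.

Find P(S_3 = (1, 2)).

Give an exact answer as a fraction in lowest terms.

Let h be the number of horizontal steps (so 3-h are vertical). To end at (1,2) need (h+1)/2 right-steps and ((3-h)+2)/2 up-steps.
Sum over h with 1 ≤ h ≤ 1, h ≡ 1 (mod 2), 3-h ≡ 0 (mod 2):
h=1: C(3,1)·C(1,1)·C(2,2) = 3·1·1 = 3
Total favorable: 3
Total paths: 4^3 = 64
P = 3/64 = 3/64

Answer: 3/64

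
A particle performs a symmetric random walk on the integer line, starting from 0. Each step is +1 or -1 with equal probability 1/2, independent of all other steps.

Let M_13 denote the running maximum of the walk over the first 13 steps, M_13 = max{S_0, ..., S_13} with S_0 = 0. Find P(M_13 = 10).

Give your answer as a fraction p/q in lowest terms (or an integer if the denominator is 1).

Let M_13 = max(S_0,...,S_13). Use the reflection principle: for j ≥ 1, #{paths with M_13 ≥ j} = #{S_13 ≥ j} + #{S_13 ≥ j+1}.
By reflection, #{M_13 ≥ 10} = #{S_13 ≥ 10} + #{S_13 ≥ 11} = 14 + 14 = 28.
#{M_13 ≥ 11} = #{S_13 ≥ 11} + #{S_13 ≥ 12} = 14 + 1 = 15.
#{M_13 = 10} = 28 - 15 = 13.
P(M_13 = 10) = 13/8192 = 13/8192

Answer: 13/8192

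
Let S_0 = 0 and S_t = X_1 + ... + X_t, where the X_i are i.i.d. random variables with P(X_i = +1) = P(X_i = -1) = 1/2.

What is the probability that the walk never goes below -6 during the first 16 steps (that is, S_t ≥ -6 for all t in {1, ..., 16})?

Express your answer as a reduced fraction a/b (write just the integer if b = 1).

Let f(t,s) = #length-t paths at position s with S_1..S_t all ≥ -6.
f(t,s) = f(t-1,s-1) + f(t-1,s+1) for s ≥ -6; f(t,s) = 0 for s < -6.
t=0: f(0,0)=1
t=1: f(1,-1)=1 f(1,1)=1
t=2: f(2,-2)=1 f(2,0)=2 f(2,2)=1
t=3: f(3,-3)=1 f(3,-1)=3 f(3,1)=3 f(3,3)=1
t=4: f(4,-4)=1 f(4,-2)=4 f(4,0)=6 f(4,2)=4 f(4,4)=1
t=5: f(5,-5)=1 f(5,-3)=5 f(5,-1)=10 f(5,1)=10 f(5,3)=5 f(5,5)=1
t=6: f(6,-6)=1 f(6,-4)=6 f(6,-2)=15 f(6,0)=20 f(6,2)=15 f(6,4)=6 f(6,6)=1
t=7: f(7,-5)=7 f(7,-3)=21 f(7,-1)=35 f(7,1)=35 f(7,3)=21 f(7,5)=7 f(7,7)=1
t=8: f(8,-6)=7 f(8,-4)=28 f(8,-2)=56 f(8,0)=70 f(8,2)=56 f(8,4)=28 f(8,6)=8 f(8,8)=1
t=9: f(9,-5)=35 f(9,-3)=84 f(9,-1)=126 f(9,1)=126 f(9,3)=84 f(9,5)=36 f(9,7)=9 f(9,9)=1
t=10: f(10,-6)=35 f(10,-4)=119 f(10,-2)=210 f(10,0)=252 f(10,2)=210 f(10,4)=120 f(10,6)=45 f(10,8)=10 f(10,10)=1
t=11: f(11,-5)=154 f(11,-3)=329 f(11,-1)=462 f(11,1)=462 f(11,3)=330 f(11,5)=165 f(11,7)=55 f(11,9)=11 f(11,11)=1
t=12: f(12,-6)=154 f(12,-4)=483 f(12,-2)=791 f(12,0)=924 f(12,2)=792 f(12,4)=495 f(12,6)=220 f(12,8)=66 f(12,10)=12 f(12,12)=1
t=13: f(13,-5)=637 f(13,-3)=1274 f(13,-1)=1715 f(13,1)=1716 f(13,3)=1287 f(13,5)=715 f(13,7)=286 f(13,9)=78 f(13,11)=13 f(13,13)=1
t=14: f(14,-6)=637 f(14,-4)=1911 f(14,-2)=2989 f(14,0)=3431 f(14,2)=3003 f(14,4)=2002 f(14,6)=1001 f(14,8)=364 f(14,10)=91 f(14,12)=14 f(14,14)=1
t=15: f(15,-5)=2548 f(15,-3)=4900 f(15,-1)=6420 f(15,1)=6434 f(15,3)=5005 f(15,5)=3003 f(15,7)=1365 f(15,9)=455 f(15,11)=105 f(15,13)=15 f(15,15)=1
t=16: f(16,-6)=2548 f(16,-4)=7448 f(16,-2)=11320 f(16,0)=12854 f(16,2)=11439 f(16,4)=8008 f(16,6)=4368 f(16,8)=1820 f(16,10)=560 f(16,12)=120 f(16,14)=16 f(16,16)=1
Σ_s f(16,s) = 60502
P = 60502/65536 = 30251/32768

Answer: 30251/32768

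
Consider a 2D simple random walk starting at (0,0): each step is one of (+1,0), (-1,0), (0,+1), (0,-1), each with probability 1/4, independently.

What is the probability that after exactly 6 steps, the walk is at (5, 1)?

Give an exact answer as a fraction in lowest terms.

Answer: 3/2048

Derivation:
Let h be the number of horizontal steps (so 6-h are vertical). To end at (5,1) need (h+5)/2 right-steps and ((6-h)+1)/2 up-steps.
Sum over h with 5 ≤ h ≤ 5, h ≡ 1 (mod 2), 6-h ≡ 1 (mod 2):
h=5: C(6,5)·C(5,5)·C(1,1) = 6·1·1 = 6
Total favorable: 6
Total paths: 4^6 = 4096
P = 6/4096 = 3/2048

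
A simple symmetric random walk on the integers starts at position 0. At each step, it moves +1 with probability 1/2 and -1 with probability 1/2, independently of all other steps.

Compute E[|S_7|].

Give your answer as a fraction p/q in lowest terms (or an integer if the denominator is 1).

Answer: 35/16

Derivation:
S_7 takes values m ≡ 1 (mod 2) with |m| ≤ 7; P(S_7=m) = C(7,(7+m)/2)/2^7.
Total paths: 2^7 = 128
Distribution: P(S=-7)=1/128, P(S=-5)=7/128, P(S=-3)=21/128, P(S=-1)=35/128, P(S=1)=35/128, P(S=3)=21/128, P(S=5)=7/128, P(S=7)=1/128
E[|S_7|] = Σ_m |m|·P(S_7=m) = 280/128 = 35/16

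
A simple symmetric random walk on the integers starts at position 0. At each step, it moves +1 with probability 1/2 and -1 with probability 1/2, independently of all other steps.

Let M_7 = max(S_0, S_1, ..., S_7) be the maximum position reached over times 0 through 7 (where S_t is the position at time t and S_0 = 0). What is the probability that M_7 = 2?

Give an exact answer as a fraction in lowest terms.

Let M_7 = max(S_0,...,S_7). Use the reflection principle: for j ≥ 1, #{paths with M_7 ≥ j} = #{S_7 ≥ j} + #{S_7 ≥ j+1}.
By reflection, #{M_7 ≥ 2} = #{S_7 ≥ 2} + #{S_7 ≥ 3} = 29 + 29 = 58.
#{M_7 ≥ 3} = #{S_7 ≥ 3} + #{S_7 ≥ 4} = 29 + 8 = 37.
#{M_7 = 2} = 58 - 37 = 21.
P(M_7 = 2) = 21/128 = 21/128

Answer: 21/128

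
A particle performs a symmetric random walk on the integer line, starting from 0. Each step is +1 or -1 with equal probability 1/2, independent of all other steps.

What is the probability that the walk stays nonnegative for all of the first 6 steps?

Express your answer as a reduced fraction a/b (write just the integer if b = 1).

Answer: 5/16

Derivation:
Let f(t,s) = #length-t paths at position s with S_1..S_t all ≥ 0.
f(t,s) = f(t-1,s-1) + f(t-1,s+1) for s ≥ 0; f(t,s) = 0 for s < 0.
t=0: f(0,0)=1
t=1: f(1,1)=1
t=2: f(2,0)=1 f(2,2)=1
t=3: f(3,1)=2 f(3,3)=1
t=4: f(4,0)=2 f(4,2)=3 f(4,4)=1
t=5: f(5,1)=5 f(5,3)=4 f(5,5)=1
t=6: f(6,0)=5 f(6,2)=9 f(6,4)=5 f(6,6)=1
Σ_s f(6,s) = 20
P = 20/64 = 5/16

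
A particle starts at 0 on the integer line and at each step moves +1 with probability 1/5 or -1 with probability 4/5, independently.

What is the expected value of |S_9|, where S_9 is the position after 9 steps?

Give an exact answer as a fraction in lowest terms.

Answer: 425997/78125

Derivation:
S_9 takes values m ≡ 1 (mod 2) with |m| ≤ 9; P(S_9=m) = C(9,(9+m)/2) · (1/5)^((9+m)/2) · (4/5)^((9-m)/2).
Distribution: P(S=-9)=262144/1953125, P(S=-7)=589824/1953125, P(S=-5)=589824/1953125, P(S=-3)=344064/1953125, P(S=-1)=129024/1953125, P(S=1)=32256/1953125, P(S=3)=5376/1953125, P(S=5)=576/1953125, P(S=7)=36/1953125, P(S=9)=1/1953125
E[|S_9|] = Σ_m |m|·P(S_9=m) = 425997/78125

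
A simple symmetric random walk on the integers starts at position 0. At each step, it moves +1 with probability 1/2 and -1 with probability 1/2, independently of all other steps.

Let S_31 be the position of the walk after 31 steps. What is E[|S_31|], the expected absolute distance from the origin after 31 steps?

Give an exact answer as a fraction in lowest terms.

Answer: 300540195/67108864

Derivation:
S_31 takes values m ≡ 1 (mod 2) with |m| ≤ 31; P(S_31=m) = C(31,(31+m)/2)/2^31.
Total paths: 2^31 = 2147483648
Distribution: P(S=-31)=1/2147483648, P(S=-29)=31/2147483648, P(S=-27)=465/2147483648, P(S=-25)=4495/2147483648, P(S=-23)=31465/2147483648, P(S=-21)=169911/2147483648, P(S=-19)=736281/2147483648, P(S=-17)=2629575/2147483648, P(S=-15)=7888725/2147483648, P(S=-13)=20160075/2147483648, P(S=-11)=44352165/2147483648, P(S=-9)=84672315/2147483648, P(S=-7)=141120525/2147483648, P(S=-5)=206253075/2147483648, P(S=-3)=265182525/2147483648, P(S=-1)=300540195/2147483648, P(S=1)=300540195/2147483648, P(S=3)=265182525/2147483648, P(S=5)=206253075/2147483648, P(S=7)=141120525/2147483648, P(S=9)=84672315/2147483648, P(S=11)=44352165/2147483648, P(S=13)=20160075/2147483648, P(S=15)=7888725/2147483648, P(S=17)=2629575/2147483648, P(S=19)=736281/2147483648, P(S=21)=169911/2147483648, P(S=23)=31465/2147483648, P(S=25)=4495/2147483648, P(S=27)=465/2147483648, P(S=29)=31/2147483648, P(S=31)=1/2147483648
E[|S_31|] = Σ_m |m|·P(S_31=m) = 9617286240/2147483648 = 300540195/67108864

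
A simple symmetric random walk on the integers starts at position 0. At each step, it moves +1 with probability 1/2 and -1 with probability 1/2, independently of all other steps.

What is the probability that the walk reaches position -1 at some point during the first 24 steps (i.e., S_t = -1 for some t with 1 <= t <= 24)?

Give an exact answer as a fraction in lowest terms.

Count via complement. Let g(t,s) = #length-t paths at position s with S_1..S_t all ≠ -1.
g(t,s) = g(t-1,s-1) + g(t-1,s+1) for s ≠ -1; g(t,-1) = 0.
t=0: g(0,0)=1
t=1: g(1,1)=1
t=2: g(2,0)=1 g(2,2)=1
t=3: g(3,1)=2 g(3,3)=1
t=4: g(4,0)=2 g(4,2)=3 g(4,4)=1
t=5: g(5,1)=5 g(5,3)=4 g(5,5)=1
t=6: g(6,0)=5 g(6,2)=9 g(6,4)=5 g(6,6)=1
t=7: g(7,1)=14 g(7,3)=14 g(7,5)=6 g(7,7)=1
t=8: g(8,0)=14 g(8,2)=28 g(8,4)=20 g(8,6)=7 g(8,8)=1
t=9: g(9,1)=42 g(9,3)=48 g(9,5)=27 g(9,7)=8 g(9,9)=1
t=10: g(10,0)=42 g(10,2)=90 g(10,4)=75 g(10,6)=35 g(10,8)=9 g(10,10)=1
t=11: g(11,1)=132 g(11,3)=165 g(11,5)=110 g(11,7)=44 g(11,9)=10 g(11,11)=1
t=12: g(12,0)=132 g(12,2)=297 g(12,4)=275 g(12,6)=154 g(12,8)=54 g(12,10)=11 g(12,12)=1
t=13: g(13,1)=429 g(13,3)=572 g(13,5)=429 g(13,7)=208 g(13,9)=65 g(13,11)=12 g(13,13)=1
t=14: g(14,0)=429 g(14,2)=1001 g(14,4)=1001 g(14,6)=637 g(14,8)=273 g(14,10)=77 g(14,12)=13 g(14,14)=1
t=15: g(15,1)=1430 g(15,3)=2002 g(15,5)=1638 g(15,7)=910 g(15,9)=350 g(15,11)=90 g(15,13)=14 g(15,15)=1
t=16: g(16,0)=1430 g(16,2)=3432 g(16,4)=3640 g(16,6)=2548 g(16,8)=1260 g(16,10)=440 g(16,12)=104 g(16,14)=15 g(16,16)=1
t=17: g(17,1)=4862 g(17,3)=7072 g(17,5)=6188 g(17,7)=3808 g(17,9)=1700 g(17,11)=544 g(17,13)=119 g(17,15)=16 g(17,17)=1
t=18: g(18,0)=4862 g(18,2)=11934 g(18,4)=13260 g(18,6)=9996 g(18,8)=5508 g(18,10)=2244 g(18,12)=663 g(18,14)=135 g(18,16)=17 g(18,18)=1
t=19: g(19,1)=16796 g(19,3)=25194 g(19,5)=23256 g(19,7)=15504 g(19,9)=7752 g(19,11)=2907 g(19,13)=798 g(19,15)=152 g(19,17)=18 g(19,19)=1
t=20: g(20,0)=16796 g(20,2)=41990 g(20,4)=48450 g(20,6)=38760 g(20,8)=23256 g(20,10)=10659 g(20,12)=3705 g(20,14)=950 g(20,16)=170 g(20,18)=19 g(20,20)=1
t=21: g(21,1)=58786 g(21,3)=90440 g(21,5)=87210 g(21,7)=62016 g(21,9)=33915 g(21,11)=14364 g(21,13)=4655 g(21,15)=1120 g(21,17)=189 g(21,19)=20 g(21,21)=1
t=22: g(22,0)=58786 g(22,2)=149226 g(22,4)=177650 g(22,6)=149226 g(22,8)=95931 g(22,10)=48279 g(22,12)=19019 g(22,14)=5775 g(22,16)=1309 g(22,18)=209 g(22,20)=21 g(22,22)=1
t=23: g(23,1)=208012 g(23,3)=326876 g(23,5)=326876 g(23,7)=245157 g(23,9)=144210 g(23,11)=67298 g(23,13)=24794 g(23,15)=7084 g(23,17)=1518 g(23,19)=230 g(23,21)=22 g(23,23)=1
t=24: g(24,0)=208012 g(24,2)=534888 g(24,4)=653752 g(24,6)=572033 g(24,8)=389367 g(24,10)=211508 g(24,12)=92092 g(24,14)=31878 g(24,16)=8602 g(24,18)=1748 g(24,20)=252 g(24,22)=23 g(24,24)=1
Paths never hitting -1: Σ_s g(24,s) = 2704156
Paths hitting -1: 2^24 - 2704156 = 14073060
P = 14073060/16777216 = 3518265/4194304

Answer: 3518265/4194304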